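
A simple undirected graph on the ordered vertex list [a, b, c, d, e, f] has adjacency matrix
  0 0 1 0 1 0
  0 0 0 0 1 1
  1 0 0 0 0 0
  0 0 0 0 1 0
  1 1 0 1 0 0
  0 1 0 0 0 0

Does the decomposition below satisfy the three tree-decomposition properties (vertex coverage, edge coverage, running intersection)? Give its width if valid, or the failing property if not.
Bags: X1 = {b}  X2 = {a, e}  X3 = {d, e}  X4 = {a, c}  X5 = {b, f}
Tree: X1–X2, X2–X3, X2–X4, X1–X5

A tree decomposition must satisfy three properties: every vertex lies in some bag; for every edge, both endpoints lie together in some bag; and for every vertex, the bags containing it form a connected subtree. Here edge (e,b) lies in no bag, so the decomposition is invalid.

No — edge (e,b) lies in no bag.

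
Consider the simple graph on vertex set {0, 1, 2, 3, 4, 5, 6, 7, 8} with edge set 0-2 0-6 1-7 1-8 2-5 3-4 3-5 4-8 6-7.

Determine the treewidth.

A width-2 tree decomposition is:
Bags: B1 = {0, 2, 5}  B2 = {0, 3, 5}  B3 = {0, 3, 4}  B4 = {0, 4, 8}  B5 = {0, 1, 8}  B6 = {0, 1, 7}  B7 = {0, 6, 7}
Tree: B1–B2, B2–B3, B3–B4, B4–B5, B5–B6, B6–B7
The largest bag has 3 vertices, giving width 2; this decomposition certifies tw(G) ≤ 2. Since 0–2–5–3–4–8–1–7–6–0 is a cycle in G, G is not acyclic. Forests are exactly the graphs of treewidth ≤ 1, so tw(G) ≥ 2. The upper and lower bounds meet at 2, so that is the treewidth.

2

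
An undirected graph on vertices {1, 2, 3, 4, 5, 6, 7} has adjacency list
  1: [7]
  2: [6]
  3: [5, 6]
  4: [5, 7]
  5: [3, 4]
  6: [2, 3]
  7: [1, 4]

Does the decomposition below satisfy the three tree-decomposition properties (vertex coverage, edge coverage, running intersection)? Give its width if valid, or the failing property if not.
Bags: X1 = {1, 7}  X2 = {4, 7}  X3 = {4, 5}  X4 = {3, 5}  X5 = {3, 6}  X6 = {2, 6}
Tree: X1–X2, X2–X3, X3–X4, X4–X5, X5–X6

Every vertex of G appears in some bag (union = {1, 2, 3, 4, 5, 6, 7}); every edge is covered by a bag; and for each vertex v the set of bags containing v is connected in the bag tree. The decomposition is therefore valid. The largest bag has 2 vertices, so the width is 1.

Yes; width 1.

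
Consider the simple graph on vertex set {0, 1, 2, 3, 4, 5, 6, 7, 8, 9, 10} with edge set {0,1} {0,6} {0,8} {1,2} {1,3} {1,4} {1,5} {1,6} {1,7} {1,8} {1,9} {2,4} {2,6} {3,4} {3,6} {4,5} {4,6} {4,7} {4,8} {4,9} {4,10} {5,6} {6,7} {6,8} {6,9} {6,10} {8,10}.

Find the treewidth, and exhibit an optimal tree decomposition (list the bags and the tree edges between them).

Each bag holds 4 vertices, so the decomposition has width 3, which upper-bounds the treewidth. Conversely, {0, 1, 6, 8} is a clique of size 4, and the vertices of any clique must share a bag in every tree decomposition; so some bag has ≥ 4 vertices and tw(G) ≥ 3. The upper and lower bounds meet at 3, so that is the treewidth.

Treewidth 3.
Bags: B1 = {1, 4, 5, 6}  B2 = {1, 4, 6, 8}  B3 = {1, 2, 4, 6}  B4 = {1, 4, 6, 9}  B5 = {1, 3, 4, 6}  B6 = {1, 4, 6, 7}  B7 = {0, 1, 6, 8}  B8 = {4, 6, 8, 10}
Tree: B1–B2, B2–B3, B2–B4, B4–B5, B2–B6, B2–B7, B2–B8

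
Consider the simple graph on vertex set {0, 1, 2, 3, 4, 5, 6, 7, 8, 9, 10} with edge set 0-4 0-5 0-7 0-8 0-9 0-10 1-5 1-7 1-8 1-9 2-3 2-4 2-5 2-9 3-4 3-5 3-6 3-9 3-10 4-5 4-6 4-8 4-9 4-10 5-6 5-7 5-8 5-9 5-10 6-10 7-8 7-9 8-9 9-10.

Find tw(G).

A width-4 tree decomposition is:
Bags: B1 = {0, 4, 5, 8, 9}  B2 = {0, 5, 7, 8, 9}  B3 = {0, 4, 5, 9, 10}  B4 = {1, 5, 7, 8, 9}  B5 = {3, 4, 5, 9, 10}  B6 = {2, 3, 4, 5, 9}  B7 = {3, 4, 5, 6, 10}
Tree: B1–B2, B1–B3, B2–B4, B3–B5, B5–B6, B5–B7
Each bag holds 5 vertices, so the decomposition has width 4, which upper-bounds the treewidth. For the lower bound, the 5 vertices {1, 5, 7, 8, 9} are pairwise adjacent, and any tree decomposition puts a clique entirely inside one bag — forcing width ≥ 4. Combining the bounds, tw(G) = 4.

4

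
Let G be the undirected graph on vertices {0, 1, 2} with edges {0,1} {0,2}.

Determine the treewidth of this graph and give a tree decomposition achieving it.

The largest bag has 2 vertices, giving width 1; this decomposition certifies tw(G) ≤ 1. Since G has at least one edge (e.g. 2–0), it is not an edgeless graph, so tw(G) ≥ 1. Therefore the treewidth is 1.

Treewidth 1.
One such decomposition:
Bags: B1 = {0, 2}  B2 = {0, 1}
Tree: B1–B2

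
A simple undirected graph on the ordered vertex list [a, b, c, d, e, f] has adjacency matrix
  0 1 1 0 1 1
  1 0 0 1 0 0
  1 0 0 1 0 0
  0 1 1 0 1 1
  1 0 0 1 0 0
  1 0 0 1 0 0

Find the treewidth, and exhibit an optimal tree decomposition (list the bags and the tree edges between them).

Treewidth 2.
Bags: B1 = {a, d, e}  B2 = {a, d, f}  B3 = {a, c, d}  B4 = {a, b, d}
Tree: B1–B2, B2–B3, B3–B4

Every bag has size at most 3, so the width is 3 − 1 = 2 and tw(G) ≤ 2. Since a–e–d–f–a is a cycle in G, G is not acyclic. Forests are exactly the graphs of treewidth ≤ 1, so tw(G) ≥ 2. Therefore the treewidth is 2.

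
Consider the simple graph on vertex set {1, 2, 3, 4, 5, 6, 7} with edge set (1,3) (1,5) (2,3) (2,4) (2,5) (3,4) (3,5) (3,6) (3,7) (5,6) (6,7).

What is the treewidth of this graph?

2

A width-2 tree decomposition is:
Bags: B1 = {2, 3, 5}  B2 = {1, 3, 5}  B3 = {2, 3, 4}  B4 = {3, 5, 6}  B5 = {3, 6, 7}
Tree: B1–B2, B1–B3, B1–B4, B4–B5
Each bag holds 3 vertices, so the decomposition has width 2, which upper-bounds the treewidth. Conversely, {2, 3, 4} is a clique of size 3, and the vertices of any clique must share a bag in every tree decomposition; so some bag has ≥ 3 vertices and tw(G) ≥ 2. Hence tw(G) = 2 exactly.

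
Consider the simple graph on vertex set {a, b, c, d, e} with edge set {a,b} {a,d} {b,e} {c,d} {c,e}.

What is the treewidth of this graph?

A width-2 tree decomposition is:
Bags: B1 = {b, c, e}  B2 = {a, b, c}  B3 = {a, c, d}
Tree: B1–B2, B2–B3
Each bag holds 3 vertices, so the decomposition has width 2, which upper-bounds the treewidth. The edges c–e–b–a–d–c form a cycle, so G is not a tree and its treewidth is at least 2. The upper and lower bounds meet at 2, so that is the treewidth.

2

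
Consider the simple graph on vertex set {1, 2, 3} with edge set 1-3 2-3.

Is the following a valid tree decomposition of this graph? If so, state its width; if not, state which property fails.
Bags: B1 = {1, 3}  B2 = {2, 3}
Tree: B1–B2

Yes; width 1.

Every vertex of G appears in some bag (union = {1, 2, 3}); every edge is covered by a bag; and for each vertex v the set of bags containing v is connected in the bag tree. The decomposition is therefore valid. The largest bag has 2 vertices, so the width is 1.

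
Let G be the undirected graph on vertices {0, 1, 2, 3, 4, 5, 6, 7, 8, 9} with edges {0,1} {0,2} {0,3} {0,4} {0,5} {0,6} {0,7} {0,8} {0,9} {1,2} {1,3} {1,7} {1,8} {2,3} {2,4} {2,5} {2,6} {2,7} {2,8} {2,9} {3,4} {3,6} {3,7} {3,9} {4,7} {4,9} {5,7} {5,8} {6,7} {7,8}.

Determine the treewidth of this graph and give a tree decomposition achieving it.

Treewidth 4.
One such decomposition:
Bags: B1 = {0, 1, 2, 3, 7}  B2 = {0, 1, 2, 7, 8}  B3 = {0, 2, 3, 4, 7}  B4 = {0, 2, 5, 7, 8}  B5 = {0, 2, 3, 4, 9}  B6 = {0, 2, 3, 6, 7}
Tree: B1–B2, B1–B3, B2–B4, B3–B5, B3–B6

Every bag has size at most 5, so the width is 5 − 1 = 4 and tw(G) ≤ 4. For the lower bound, the 5 vertices {0, 2, 3, 4, 9} are pairwise adjacent, and any tree decomposition puts a clique entirely inside one bag — forcing width ≥ 4. Combining the bounds, tw(G) = 4.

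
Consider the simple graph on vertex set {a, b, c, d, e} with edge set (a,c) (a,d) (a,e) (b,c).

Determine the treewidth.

1

A width-1 tree decomposition is:
Bags: B1 = {a, c}  B2 = {a, e}  B3 = {a, d}  B4 = {b, c}
Tree: B1–B2, B2–B3, B1–B4
Each bag holds 2 vertices, so the decomposition has width 1, which upper-bounds the treewidth. Since G has at least one edge (e.g. a–c), it is not an edgeless graph, so tw(G) ≥ 1. The upper and lower bounds meet at 1, so that is the treewidth.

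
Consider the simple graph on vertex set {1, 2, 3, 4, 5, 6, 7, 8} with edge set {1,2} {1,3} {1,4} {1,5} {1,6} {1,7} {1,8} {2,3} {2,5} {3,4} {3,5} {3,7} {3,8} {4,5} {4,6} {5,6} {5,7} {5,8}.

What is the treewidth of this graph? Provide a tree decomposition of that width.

The largest bag has 4 vertices, giving width 3; this decomposition certifies tw(G) ≤ 3. On the other hand G contains the 4-clique {1, 3, 5, 8}. A clique must lie in a single bag of any decomposition, so no decomposition can have width below 3. Therefore the treewidth is 3.

Treewidth 3.
One such decomposition:
Bags: B1 = {1, 3, 5, 8}  B2 = {1, 2, 3, 5}  B3 = {1, 3, 4, 5}  B4 = {1, 3, 5, 7}  B5 = {1, 4, 5, 6}
Tree: B1–B2, B1–B3, B1–B4, B3–B5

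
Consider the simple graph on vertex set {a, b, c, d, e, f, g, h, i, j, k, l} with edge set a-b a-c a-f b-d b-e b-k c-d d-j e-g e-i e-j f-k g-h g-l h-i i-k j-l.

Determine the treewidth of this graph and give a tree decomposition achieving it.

The largest bag has 4 vertices, giving width 3; this decomposition certifies tw(G) ≤ 3. For the lower bound: the 4 vertex sets {a,c,f}, {k}, {b}, {d,e,i,j} are disjoint, each induces a connected subgraph, and every pair is joined by at least one edge of G. Contracting each set to a single vertex therefore yields K_{4} as a minor, and since treewidth is minor-monotone, tw(G) ≥ tw(K_{4}) = 3. Combining the bounds, tw(G) = 3.

Treewidth 3.
Bags: B1 = {a, c, f, k}  B2 = {a, b, c, k}  B3 = {b, c, d, k}  B4 = {b, d, i, k}  B5 = {b, d, e, i}  B6 = {d, e, i, j}  B7 = {e, h, i, j}  B8 = {e, g, h, j}  B9 = {g, h, j, l}
Tree: B1–B2, B2–B3, B3–B4, B4–B5, B5–B6, B6–B7, B7–B8, B8–B9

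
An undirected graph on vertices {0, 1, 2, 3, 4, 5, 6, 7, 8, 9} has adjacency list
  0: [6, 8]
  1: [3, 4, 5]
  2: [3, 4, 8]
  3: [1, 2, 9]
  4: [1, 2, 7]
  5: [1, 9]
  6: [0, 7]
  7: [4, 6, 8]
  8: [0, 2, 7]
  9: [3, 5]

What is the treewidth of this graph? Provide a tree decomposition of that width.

Treewidth 2.
One optimal decomposition is:
Bags: B1 = {0, 6, 8}  B2 = {6, 7, 8}  B3 = {2, 7, 8}  B4 = {2, 4, 7}  B5 = {2, 3, 4}  B6 = {1, 3, 4}  B7 = {1, 3, 9}  B8 = {1, 5, 9}
Tree: B1–B2, B2–B3, B3–B4, B4–B5, B5–B6, B6–B7, B7–B8

The largest bag has 3 vertices, giving width 2; this decomposition certifies tw(G) ≤ 2. For the lower bound, G contains the cycle 0–6–7–8–0, so G is not a forest; only forests have treewidth ≤ 1, hence tw(G) ≥ 2. Hence tw(G) = 2 exactly.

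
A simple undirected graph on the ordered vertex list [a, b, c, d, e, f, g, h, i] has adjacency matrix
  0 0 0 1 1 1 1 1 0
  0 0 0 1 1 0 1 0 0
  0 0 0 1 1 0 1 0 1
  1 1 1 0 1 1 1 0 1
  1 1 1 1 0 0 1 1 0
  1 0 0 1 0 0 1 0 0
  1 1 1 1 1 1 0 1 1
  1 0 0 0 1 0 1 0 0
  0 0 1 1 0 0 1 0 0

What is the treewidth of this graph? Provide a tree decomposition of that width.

Treewidth 3.
Bags: B1 = {b, d, e, g}  B2 = {c, d, e, g}  B3 = {c, d, g, i}  B4 = {a, d, e, g}  B5 = {a, d, f, g}  B6 = {a, e, g, h}
Tree: B1–B2, B2–B3, B1–B4, B4–B5, B4–B6

Each bag holds 4 vertices, so the decomposition has width 3, which upper-bounds the treewidth. Conversely, {c, d, e, g} is a clique of size 4, and the vertices of any clique must share a bag in every tree decomposition; so some bag has ≥ 4 vertices and tw(G) ≥ 3. Therefore the treewidth is 3.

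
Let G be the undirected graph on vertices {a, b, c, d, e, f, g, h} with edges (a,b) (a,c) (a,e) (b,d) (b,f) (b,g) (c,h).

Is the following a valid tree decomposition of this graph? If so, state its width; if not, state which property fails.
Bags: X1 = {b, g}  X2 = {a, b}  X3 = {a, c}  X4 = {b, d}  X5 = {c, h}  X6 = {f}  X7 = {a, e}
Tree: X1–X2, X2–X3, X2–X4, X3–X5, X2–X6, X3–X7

No — edge (b,f) lies in no bag.

A tree decomposition must satisfy three properties: every vertex lies in some bag; for every edge, both endpoints lie together in some bag; and for every vertex, the bags containing it form a connected subtree. Here edge (b,f) lies in no bag, so the decomposition is invalid.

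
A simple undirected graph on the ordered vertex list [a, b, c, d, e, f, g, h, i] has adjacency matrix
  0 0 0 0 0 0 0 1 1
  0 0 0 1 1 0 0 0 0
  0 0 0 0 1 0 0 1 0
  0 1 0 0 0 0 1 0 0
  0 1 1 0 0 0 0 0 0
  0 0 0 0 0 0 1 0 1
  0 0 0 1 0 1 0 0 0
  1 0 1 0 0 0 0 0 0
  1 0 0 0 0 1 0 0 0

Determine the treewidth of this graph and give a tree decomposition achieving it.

Each bag holds 3 vertices, so the decomposition has width 2, which upper-bounds the treewidth. Since h–a–i–f–g–d–b–e–c–h is a cycle in G, G is not acyclic. Forests are exactly the graphs of treewidth ≤ 1, so tw(G) ≥ 2. Combining the bounds, tw(G) = 2.

Treewidth 2.
One such decomposition:
Bags: B1 = {a, h, i}  B2 = {f, h, i}  B3 = {f, g, h}  B4 = {d, g, h}  B5 = {b, d, h}  B6 = {b, e, h}  B7 = {c, e, h}
Tree: B1–B2, B2–B3, B3–B4, B4–B5, B5–B6, B6–B7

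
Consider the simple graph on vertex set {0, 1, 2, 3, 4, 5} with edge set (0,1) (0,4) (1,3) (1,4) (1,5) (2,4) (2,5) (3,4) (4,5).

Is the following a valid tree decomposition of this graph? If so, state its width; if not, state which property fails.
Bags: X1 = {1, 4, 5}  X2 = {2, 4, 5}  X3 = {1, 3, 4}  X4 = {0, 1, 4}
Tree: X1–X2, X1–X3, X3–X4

Every vertex of G appears in some bag (union = {0, 1, 2, 3, 4, 5}); every edge is covered by a bag; and for each vertex v the set of bags containing v is connected in the bag tree. The decomposition is therefore valid. The largest bag has 3 vertices, so the width is 2.

Yes; width 2.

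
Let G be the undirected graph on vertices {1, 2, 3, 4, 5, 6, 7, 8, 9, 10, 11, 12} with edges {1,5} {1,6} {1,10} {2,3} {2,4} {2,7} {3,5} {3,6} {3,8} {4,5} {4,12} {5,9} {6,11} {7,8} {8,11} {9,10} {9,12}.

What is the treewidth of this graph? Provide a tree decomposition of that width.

Treewidth 3.
One optimal decomposition is:
Bags: B1 = {6, 7, 8, 11}  B2 = {3, 6, 7, 8}  B3 = {2, 3, 6, 7}  B4 = {1, 2, 3, 6}  B5 = {1, 2, 3, 5}  B6 = {1, 2, 4, 5}  B7 = {1, 4, 5, 10}  B8 = {4, 5, 9, 10}  B9 = {4, 9, 10, 12}
Tree: B1–B2, B2–B3, B3–B4, B4–B5, B5–B6, B6–B7, B7–B8, B8–B9

Each bag holds 4 vertices, so the decomposition has width 3, which upper-bounds the treewidth. For the lower bound: the 4 vertex sets {7,8,11}, {6}, {3}, {1,2,4,5} are disjoint, each induces a connected subgraph, and every pair is joined by at least one edge of G. Contracting each set to a single vertex therefore yields K_{4} as a minor, and since treewidth is minor-monotone, tw(G) ≥ tw(K_{4}) = 3. The upper and lower bounds meet at 3, so that is the treewidth.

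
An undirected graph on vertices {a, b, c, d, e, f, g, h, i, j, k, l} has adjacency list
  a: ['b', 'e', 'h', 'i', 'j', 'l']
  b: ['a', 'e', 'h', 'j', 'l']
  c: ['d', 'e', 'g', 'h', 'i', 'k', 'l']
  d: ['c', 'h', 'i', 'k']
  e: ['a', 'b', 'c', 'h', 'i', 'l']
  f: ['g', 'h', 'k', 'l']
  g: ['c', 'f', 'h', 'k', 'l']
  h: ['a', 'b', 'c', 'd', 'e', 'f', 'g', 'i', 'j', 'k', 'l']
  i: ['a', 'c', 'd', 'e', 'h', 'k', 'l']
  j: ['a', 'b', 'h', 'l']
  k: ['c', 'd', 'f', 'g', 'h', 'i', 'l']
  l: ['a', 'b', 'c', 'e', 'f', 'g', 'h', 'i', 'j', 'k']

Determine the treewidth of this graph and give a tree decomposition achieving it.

Treewidth 4.
One such decomposition:
Bags: B1 = {c, e, h, i, l}  B2 = {c, h, i, k, l}  B3 = {a, e, h, i, l}  B4 = {c, g, h, k, l}  B5 = {c, d, h, i, k}  B6 = {a, b, e, h, l}  B7 = {f, g, h, k, l}  B8 = {a, b, h, j, l}
Tree: B1–B2, B1–B3, B2–B4, B2–B5, B3–B6, B4–B7, B6–B8

Each bag holds 5 vertices, so the decomposition has width 4, which upper-bounds the treewidth. On the other hand G contains the 5-clique {c, d, h, i, k}. A clique must lie in a single bag of any decomposition, so no decomposition can have width below 4. The upper and lower bounds meet at 4, so that is the treewidth.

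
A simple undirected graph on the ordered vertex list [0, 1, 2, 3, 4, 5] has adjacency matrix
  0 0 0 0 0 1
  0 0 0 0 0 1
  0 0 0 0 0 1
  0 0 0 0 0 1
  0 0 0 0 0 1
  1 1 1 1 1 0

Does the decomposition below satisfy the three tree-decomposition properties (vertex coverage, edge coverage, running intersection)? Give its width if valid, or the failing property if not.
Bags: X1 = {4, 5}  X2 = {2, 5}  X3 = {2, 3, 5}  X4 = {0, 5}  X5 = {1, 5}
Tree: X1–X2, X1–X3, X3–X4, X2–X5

No — bags containing vertex 2 are not connected in the tree.

A tree decomposition must satisfy three properties: every vertex lies in some bag; for every edge, both endpoints lie together in some bag; and for every vertex, the bags containing it form a connected subtree. Here bags containing vertex 2 are not connected in the tree, so the decomposition is invalid.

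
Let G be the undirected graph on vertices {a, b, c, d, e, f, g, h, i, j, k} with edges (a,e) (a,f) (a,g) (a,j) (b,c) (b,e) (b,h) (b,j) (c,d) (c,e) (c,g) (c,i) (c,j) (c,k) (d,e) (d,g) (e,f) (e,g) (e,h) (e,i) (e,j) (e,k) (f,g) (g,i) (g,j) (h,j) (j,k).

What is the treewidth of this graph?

A width-3 tree decomposition is:
Bags: B1 = {a, e, g, j}  B2 = {c, e, g, j}  B3 = {a, e, f, g}  B4 = {c, d, e, g}  B5 = {c, e, j, k}  B6 = {c, e, g, i}  B7 = {b, c, e, j}  B8 = {b, e, h, j}
Tree: B1–B2, B1–B3, B2–B4, B2–B5, B2–B6, B5–B7, B7–B8
The largest bag has 4 vertices, giving width 3; this decomposition certifies tw(G) ≤ 3. On the other hand G contains the 4-clique {a, e, g, j}. A clique must lie in a single bag of any decomposition, so no decomposition can have width below 3. Therefore the treewidth is 3.

3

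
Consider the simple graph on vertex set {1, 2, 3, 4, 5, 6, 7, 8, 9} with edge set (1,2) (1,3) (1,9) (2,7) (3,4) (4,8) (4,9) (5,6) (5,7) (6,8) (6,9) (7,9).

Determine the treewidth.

3

A width-3 tree decomposition is:
Bags: B1 = {1, 2, 3, 7}  B2 = {1, 3, 7, 9}  B3 = {3, 4, 7, 9}  B4 = {4, 5, 7, 9}  B5 = {4, 5, 6, 9}  B6 = {4, 5, 6, 8}
Tree: B1–B2, B2–B3, B3–B4, B4–B5, B5–B6
The largest bag has 4 vertices, giving width 3; this decomposition certifies tw(G) ≤ 3. For the lower bound: the 4 vertex sets {1,2,3}, {7}, {9}, {4,5,6,8} are disjoint, each induces a connected subgraph, and every pair is joined by at least one edge of G. Contracting each set to a single vertex therefore yields K_{4} as a minor, and since treewidth is minor-monotone, tw(G) ≥ tw(K_{4}) = 3. The upper and lower bounds meet at 3, so that is the treewidth.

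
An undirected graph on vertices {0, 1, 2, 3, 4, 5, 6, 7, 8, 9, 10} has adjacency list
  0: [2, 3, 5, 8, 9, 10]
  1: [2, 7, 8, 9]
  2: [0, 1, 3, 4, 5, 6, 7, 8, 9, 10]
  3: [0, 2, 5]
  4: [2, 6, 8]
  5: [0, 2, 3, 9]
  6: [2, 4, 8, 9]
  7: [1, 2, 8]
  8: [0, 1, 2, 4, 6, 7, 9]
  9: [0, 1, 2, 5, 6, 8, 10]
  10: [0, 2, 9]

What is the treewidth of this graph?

A width-3 tree decomposition is:
Bags: B1 = {0, 2, 9, 10}  B2 = {0, 2, 8, 9}  B3 = {2, 6, 8, 9}  B4 = {1, 2, 8, 9}  B5 = {1, 2, 7, 8}  B6 = {0, 2, 5, 9}  B7 = {0, 2, 3, 5}  B8 = {2, 4, 6, 8}
Tree: B1–B2, B2–B3, B3–B4, B4–B5, B2–B6, B6–B7, B3–B8
Each bag holds 4 vertices, so the decomposition has width 3, which upper-bounds the treewidth. Conversely, {0, 2, 8, 9} is a clique of size 4, and the vertices of any clique must share a bag in every tree decomposition; so some bag has ≥ 4 vertices and tw(G) ≥ 3. The upper and lower bounds meet at 3, so that is the treewidth.

3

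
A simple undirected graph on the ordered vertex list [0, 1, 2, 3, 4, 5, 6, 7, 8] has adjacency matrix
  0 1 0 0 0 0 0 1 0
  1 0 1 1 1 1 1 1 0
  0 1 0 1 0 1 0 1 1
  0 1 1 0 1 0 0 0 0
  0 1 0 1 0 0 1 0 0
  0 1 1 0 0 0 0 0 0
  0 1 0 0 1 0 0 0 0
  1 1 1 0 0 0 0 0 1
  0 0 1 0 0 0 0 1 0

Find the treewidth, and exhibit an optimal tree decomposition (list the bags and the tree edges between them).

Each bag holds 3 vertices, so the decomposition has width 2, which upper-bounds the treewidth. On the other hand G contains the 3-clique {2, 7, 8}. A clique must lie in a single bag of any decomposition, so no decomposition can have width below 2. Combining the bounds, tw(G) = 2.

Treewidth 2.
One optimal decomposition is:
Bags: B1 = {1, 2, 7}  B2 = {2, 7, 8}  B3 = {1, 2, 3}  B4 = {1, 3, 4}  B5 = {0, 1, 7}  B6 = {1, 4, 6}  B7 = {1, 2, 5}
Tree: B1–B2, B1–B3, B3–B4, B1–B5, B4–B6, B1–B7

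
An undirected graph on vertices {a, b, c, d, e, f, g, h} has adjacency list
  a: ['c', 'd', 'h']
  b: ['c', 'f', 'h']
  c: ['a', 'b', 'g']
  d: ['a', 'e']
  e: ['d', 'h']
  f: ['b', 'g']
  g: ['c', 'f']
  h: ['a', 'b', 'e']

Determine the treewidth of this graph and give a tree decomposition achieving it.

Each bag holds 3 vertices, so the decomposition has width 2, which upper-bounds the treewidth. The edges e–d–a–h–e form a cycle, so G is not a tree and its treewidth is at least 2. Combining the bounds, tw(G) = 2.

Treewidth 2.
Bags: B1 = {d, e, h}  B2 = {a, d, h}  B3 = {a, b, h}  B4 = {a, b, c}  B5 = {b, c, f}  B6 = {c, f, g}
Tree: B1–B2, B2–B3, B3–B4, B4–B5, B5–B6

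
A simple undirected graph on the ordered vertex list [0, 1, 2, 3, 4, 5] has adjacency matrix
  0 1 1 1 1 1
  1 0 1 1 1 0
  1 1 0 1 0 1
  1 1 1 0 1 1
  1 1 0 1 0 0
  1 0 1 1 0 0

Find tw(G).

A width-3 tree decomposition is:
Bags: B1 = {0, 1, 3, 4}  B2 = {0, 1, 2, 3}  B3 = {0, 2, 3, 5}
Tree: B1–B2, B2–B3
The largest bag has 4 vertices, giving width 3; this decomposition certifies tw(G) ≤ 3. For the lower bound, the 4 vertices {0, 1, 2, 3} are pairwise adjacent, and any tree decomposition puts a clique entirely inside one bag — forcing width ≥ 3. The upper and lower bounds meet at 3, so that is the treewidth.

3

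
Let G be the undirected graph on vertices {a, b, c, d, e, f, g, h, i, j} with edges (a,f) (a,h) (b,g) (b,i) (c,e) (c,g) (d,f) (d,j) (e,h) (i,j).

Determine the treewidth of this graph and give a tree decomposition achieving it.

Treewidth 2.
One such decomposition:
Bags: B1 = {d, f, j}  B2 = {a, f, j}  B3 = {a, h, j}  B4 = {e, h, j}  B5 = {c, e, j}  B6 = {c, g, j}  B7 = {b, g, j}  B8 = {b, i, j}
Tree: B1–B2, B2–B3, B3–B4, B4–B5, B5–B6, B6–B7, B7–B8

Each bag holds 3 vertices, so the decomposition has width 2, which upper-bounds the treewidth. Since j–d–f–a–h–e–c–g–b–i–j is a cycle in G, G is not acyclic. Forests are exactly the graphs of treewidth ≤ 1, so tw(G) ≥ 2. Hence tw(G) = 2 exactly.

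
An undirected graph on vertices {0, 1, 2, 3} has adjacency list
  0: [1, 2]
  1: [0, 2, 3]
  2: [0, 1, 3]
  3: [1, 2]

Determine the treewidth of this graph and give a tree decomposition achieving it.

The largest bag has 3 vertices, giving width 2; this decomposition certifies tw(G) ≤ 2. For the lower bound, the 3 vertices {0, 1, 2} are pairwise adjacent, and any tree decomposition puts a clique entirely inside one bag — forcing width ≥ 2. Combining the bounds, tw(G) = 2.

Treewidth 2.
One optimal decomposition is:
Bags: B1 = {1, 2, 3}  B2 = {0, 1, 2}
Tree: B1–B2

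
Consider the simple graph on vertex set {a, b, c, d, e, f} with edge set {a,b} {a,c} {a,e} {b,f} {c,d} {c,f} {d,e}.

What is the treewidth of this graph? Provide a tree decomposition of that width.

Treewidth 2.
One such decomposition:
Bags: B1 = {a, b, f}  B2 = {a, c, f}  B3 = {a, c, e}  B4 = {c, d, e}
Tree: B1–B2, B2–B3, B3–B4

Every bag has size at most 3, so the width is 3 − 1 = 2 and tw(G) ≤ 2. For the lower bound, G contains the cycle b–f–c–a–b, so G is not a forest; only forests have treewidth ≤ 1, hence tw(G) ≥ 2. The upper and lower bounds meet at 2, so that is the treewidth.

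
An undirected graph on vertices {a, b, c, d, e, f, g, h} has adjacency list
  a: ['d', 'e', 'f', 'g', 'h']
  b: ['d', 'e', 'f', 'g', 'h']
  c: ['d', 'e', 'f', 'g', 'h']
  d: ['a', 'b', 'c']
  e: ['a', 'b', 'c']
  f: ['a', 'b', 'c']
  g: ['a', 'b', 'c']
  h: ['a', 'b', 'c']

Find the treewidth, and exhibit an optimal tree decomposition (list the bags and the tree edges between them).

The largest bag has 4 vertices, giving width 3; this decomposition certifies tw(G) ≤ 3. For the lower bound: the 4 vertex sets {b,h}, {c,e}, {a}, {d} are disjoint, each induces a connected subgraph, and every pair is joined by at least one edge of G. Contracting each set to a single vertex therefore yields K_{4} as a minor, and since treewidth is minor-monotone, tw(G) ≥ tw(K_{4}) = 3. Combining the bounds, tw(G) = 3.

Treewidth 3.
One such decomposition:
Bags: B1 = {a, b, c, h}  B2 = {a, b, c, e}  B3 = {a, b, c, d}  B4 = {a, b, c, g}  B5 = {a, b, c, f}
Tree: B1–B2, B2–B3, B3–B4, B4–B5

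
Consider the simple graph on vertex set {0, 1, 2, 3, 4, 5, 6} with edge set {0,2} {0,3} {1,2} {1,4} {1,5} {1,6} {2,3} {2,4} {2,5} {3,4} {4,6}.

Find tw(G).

A width-2 tree decomposition is:
Bags: B1 = {1, 4, 6}  B2 = {1, 2, 4}  B3 = {2, 3, 4}  B4 = {0, 2, 3}  B5 = {1, 2, 5}
Tree: B1–B2, B2–B3, B3–B4, B2–B5
The largest bag has 3 vertices, giving width 2; this decomposition certifies tw(G) ≤ 2. Conversely, {0, 2, 3} is a clique of size 3, and the vertices of any clique must share a bag in every tree decomposition; so some bag has ≥ 3 vertices and tw(G) ≥ 2. The upper and lower bounds meet at 2, so that is the treewidth.

2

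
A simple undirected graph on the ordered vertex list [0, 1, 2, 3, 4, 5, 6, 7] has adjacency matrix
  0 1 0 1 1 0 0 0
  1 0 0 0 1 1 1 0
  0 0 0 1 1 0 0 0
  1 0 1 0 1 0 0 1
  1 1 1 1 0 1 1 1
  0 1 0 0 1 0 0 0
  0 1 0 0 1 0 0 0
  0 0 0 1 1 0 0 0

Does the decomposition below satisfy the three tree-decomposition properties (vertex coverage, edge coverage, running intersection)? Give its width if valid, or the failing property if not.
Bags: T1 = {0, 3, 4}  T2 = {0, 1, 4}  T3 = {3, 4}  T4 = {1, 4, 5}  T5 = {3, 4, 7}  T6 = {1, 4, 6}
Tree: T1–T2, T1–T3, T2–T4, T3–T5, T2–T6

A tree decomposition must satisfy three properties: every vertex lies in some bag; for every edge, both endpoints lie together in some bag; and for every vertex, the bags containing it form a connected subtree. Here vertex 2 appears in no bag, so the decomposition is invalid.

No — vertex 2 appears in no bag.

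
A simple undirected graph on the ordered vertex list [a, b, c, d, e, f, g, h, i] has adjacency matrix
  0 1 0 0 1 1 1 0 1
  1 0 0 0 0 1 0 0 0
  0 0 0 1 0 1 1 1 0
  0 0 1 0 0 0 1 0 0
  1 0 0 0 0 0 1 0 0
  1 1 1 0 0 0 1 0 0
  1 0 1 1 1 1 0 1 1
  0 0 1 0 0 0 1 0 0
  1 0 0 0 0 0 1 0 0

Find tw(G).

2

A width-2 tree decomposition is:
Bags: B1 = {c, f, g}  B2 = {a, f, g}  B3 = {a, e, g}  B4 = {c, d, g}  B5 = {c, g, h}  B6 = {a, g, i}  B7 = {a, b, f}
Tree: B1–B2, B2–B3, B1–B4, B4–B5, B2–B6, B2–B7
Each bag holds 3 vertices, so the decomposition has width 2, which upper-bounds the treewidth. For the lower bound, the 3 vertices {a, e, g} are pairwise adjacent, and any tree decomposition puts a clique entirely inside one bag — forcing width ≥ 2. Combining the bounds, tw(G) = 2.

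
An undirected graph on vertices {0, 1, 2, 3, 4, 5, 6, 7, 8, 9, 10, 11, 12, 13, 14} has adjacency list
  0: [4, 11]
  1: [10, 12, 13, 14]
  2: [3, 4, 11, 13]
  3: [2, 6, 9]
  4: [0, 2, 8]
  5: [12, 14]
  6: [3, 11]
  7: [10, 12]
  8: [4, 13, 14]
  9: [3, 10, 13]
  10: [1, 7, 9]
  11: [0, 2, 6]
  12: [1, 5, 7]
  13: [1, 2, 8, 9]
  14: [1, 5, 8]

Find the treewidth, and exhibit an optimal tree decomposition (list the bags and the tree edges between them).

Treewidth 3.
One such decomposition:
Bags: B1 = {0, 3, 6, 11}  B2 = {0, 2, 3, 11}  B3 = {0, 2, 3, 4}  B4 = {2, 3, 4, 9}  B5 = {2, 4, 9, 13}  B6 = {4, 8, 9, 13}  B7 = {8, 9, 10, 13}  B8 = {1, 8, 10, 13}  B9 = {1, 8, 10, 14}  B10 = {1, 7, 10, 14}  B11 = {1, 7, 12, 14}  B12 = {5, 7, 12, 14}
Tree: B1–B2, B2–B3, B3–B4, B4–B5, B5–B6, B6–B7, B7–B8, B8–B9, B9–B10, B10–B11, B11–B12

The largest bag has 4 vertices, giving width 3; this decomposition certifies tw(G) ≤ 3. For the lower bound: the 4 vertex sets {0,6,11}, {3}, {2}, {4,8,9,13} are disjoint, each induces a connected subgraph, and every pair is joined by at least one edge of G. Contracting each set to a single vertex therefore yields K_{4} as a minor, and since treewidth is minor-monotone, tw(G) ≥ tw(K_{4}) = 3. Combining the bounds, tw(G) = 3.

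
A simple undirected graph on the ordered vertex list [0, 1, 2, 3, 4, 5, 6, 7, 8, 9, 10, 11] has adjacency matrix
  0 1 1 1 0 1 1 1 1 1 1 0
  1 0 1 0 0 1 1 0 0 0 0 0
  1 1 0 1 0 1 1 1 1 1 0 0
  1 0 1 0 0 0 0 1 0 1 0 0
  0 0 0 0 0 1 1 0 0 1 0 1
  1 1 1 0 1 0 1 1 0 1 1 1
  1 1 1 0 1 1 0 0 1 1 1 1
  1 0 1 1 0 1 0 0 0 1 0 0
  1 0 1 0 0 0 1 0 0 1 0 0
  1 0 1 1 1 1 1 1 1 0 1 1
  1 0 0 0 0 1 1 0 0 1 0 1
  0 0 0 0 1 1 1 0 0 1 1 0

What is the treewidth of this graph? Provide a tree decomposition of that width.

Each bag holds 5 vertices, so the decomposition has width 4, which upper-bounds the treewidth. For the lower bound, the 5 vertices {0, 1, 2, 5, 6} are pairwise adjacent, and any tree decomposition puts a clique entirely inside one bag — forcing width ≥ 4. Therefore the treewidth is 4.

Treewidth 4.
One optimal decomposition is:
Bags: B1 = {0, 5, 6, 9, 10}  B2 = {5, 6, 9, 10, 11}  B3 = {4, 5, 6, 9, 11}  B4 = {0, 2, 5, 6, 9}  B5 = {0, 2, 5, 7, 9}  B6 = {0, 2, 6, 8, 9}  B7 = {0, 2, 3, 7, 9}  B8 = {0, 1, 2, 5, 6}
Tree: B1–B2, B2–B3, B1–B4, B4–B5, B4–B6, B5–B7, B4–B8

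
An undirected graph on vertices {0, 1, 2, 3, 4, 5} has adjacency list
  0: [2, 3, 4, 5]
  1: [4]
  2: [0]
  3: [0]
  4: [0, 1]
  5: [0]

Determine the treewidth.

A width-1 tree decomposition is:
Bags: B1 = {0, 4}  B2 = {0, 3}  B3 = {0, 5}  B4 = {1, 4}  B5 = {0, 2}
Tree: B1–B2, B2–B3, B1–B4, B1–B5
Every bag has size at most 2, so the width is 2 − 1 = 1 and tw(G) ≤ 1. Since G has at least one edge (e.g. 0–4), it is not an edgeless graph, so tw(G) ≥ 1. Combining the bounds, tw(G) = 1.

1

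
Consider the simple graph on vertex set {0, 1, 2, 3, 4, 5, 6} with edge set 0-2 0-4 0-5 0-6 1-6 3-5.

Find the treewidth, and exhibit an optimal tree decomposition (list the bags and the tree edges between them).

Treewidth 1.
One such decomposition:
Bags: B1 = {0, 6}  B2 = {0, 4}  B3 = {0, 5}  B4 = {0, 2}  B5 = {1, 6}  B6 = {3, 5}
Tree: B1–B2, B2–B3, B3–B4, B1–B5, B3–B6

Every bag has size at most 2, so the width is 2 − 1 = 1 and tw(G) ≤ 1. Any graph with an edge has treewidth ≥ 1, and G has the edge 0–6. Hence tw(G) = 1 exactly.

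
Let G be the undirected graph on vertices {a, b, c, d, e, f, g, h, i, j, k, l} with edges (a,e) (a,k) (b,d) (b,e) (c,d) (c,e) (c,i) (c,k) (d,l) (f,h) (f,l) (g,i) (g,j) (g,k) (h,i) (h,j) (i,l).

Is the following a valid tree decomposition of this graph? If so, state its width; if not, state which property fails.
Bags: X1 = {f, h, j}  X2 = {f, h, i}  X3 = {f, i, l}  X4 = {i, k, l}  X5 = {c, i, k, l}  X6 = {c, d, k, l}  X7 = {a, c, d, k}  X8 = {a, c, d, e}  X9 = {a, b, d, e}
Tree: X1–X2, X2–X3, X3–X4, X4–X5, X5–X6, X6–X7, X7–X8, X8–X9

No — vertex g appears in no bag.

A tree decomposition must satisfy three properties: every vertex lies in some bag; for every edge, both endpoints lie together in some bag; and for every vertex, the bags containing it form a connected subtree. Here vertex g appears in no bag, so the decomposition is invalid.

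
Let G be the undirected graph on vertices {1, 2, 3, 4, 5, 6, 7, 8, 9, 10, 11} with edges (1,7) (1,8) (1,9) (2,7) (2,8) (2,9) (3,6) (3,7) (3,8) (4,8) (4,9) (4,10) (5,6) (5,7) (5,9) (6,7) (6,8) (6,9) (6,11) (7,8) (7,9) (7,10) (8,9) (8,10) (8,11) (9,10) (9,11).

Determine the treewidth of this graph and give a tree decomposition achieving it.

Treewidth 3.
One optimal decomposition is:
Bags: B1 = {4, 8, 9, 10}  B2 = {7, 8, 9, 10}  B3 = {6, 7, 8, 9}  B4 = {5, 6, 7, 9}  B5 = {1, 7, 8, 9}  B6 = {2, 7, 8, 9}  B7 = {6, 8, 9, 11}  B8 = {3, 6, 7, 8}
Tree: B1–B2, B2–B3, B3–B4, B3–B5, B2–B6, B3–B7, B3–B8

Each bag holds 4 vertices, so the decomposition has width 3, which upper-bounds the treewidth. Conversely, {6, 8, 9, 11} is a clique of size 4, and the vertices of any clique must share a bag in every tree decomposition; so some bag has ≥ 4 vertices and tw(G) ≥ 3. Hence tw(G) = 3 exactly.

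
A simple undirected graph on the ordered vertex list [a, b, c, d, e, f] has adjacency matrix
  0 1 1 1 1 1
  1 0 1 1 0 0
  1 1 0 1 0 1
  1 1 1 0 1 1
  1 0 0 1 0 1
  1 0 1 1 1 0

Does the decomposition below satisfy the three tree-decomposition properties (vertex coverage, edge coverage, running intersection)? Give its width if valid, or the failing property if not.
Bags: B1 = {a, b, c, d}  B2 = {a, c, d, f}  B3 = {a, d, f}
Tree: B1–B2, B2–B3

A tree decomposition must satisfy three properties: every vertex lies in some bag; for every edge, both endpoints lie together in some bag; and for every vertex, the bags containing it form a connected subtree. Here vertex e appears in no bag, so the decomposition is invalid.

No — vertex e appears in no bag.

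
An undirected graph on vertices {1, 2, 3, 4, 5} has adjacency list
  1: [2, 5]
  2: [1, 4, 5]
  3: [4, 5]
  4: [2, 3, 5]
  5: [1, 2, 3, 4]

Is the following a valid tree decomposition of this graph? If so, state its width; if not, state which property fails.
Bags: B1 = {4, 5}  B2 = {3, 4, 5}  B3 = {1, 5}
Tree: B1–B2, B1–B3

A tree decomposition must satisfy three properties: every vertex lies in some bag; for every edge, both endpoints lie together in some bag; and for every vertex, the bags containing it form a connected subtree. Here vertex 2 appears in no bag, so the decomposition is invalid.

No — vertex 2 appears in no bag.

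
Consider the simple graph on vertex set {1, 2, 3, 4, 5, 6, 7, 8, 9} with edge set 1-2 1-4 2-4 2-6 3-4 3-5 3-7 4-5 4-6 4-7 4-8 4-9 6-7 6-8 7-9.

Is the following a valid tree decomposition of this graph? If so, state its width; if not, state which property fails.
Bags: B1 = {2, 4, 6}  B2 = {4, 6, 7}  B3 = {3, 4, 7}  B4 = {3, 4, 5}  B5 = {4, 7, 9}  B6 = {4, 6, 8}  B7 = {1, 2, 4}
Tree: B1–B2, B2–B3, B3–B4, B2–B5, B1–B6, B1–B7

Vertex coverage: the bags together contain {1, 2, 3, 4, 5, 6, 7, 8, 9}, the full vertex set. Edge coverage: each edge of G has both endpoints in at least one bag. Running intersection: for every vertex, the bags containing it form a connected subtree. All three properties hold, so this is a valid tree decomposition of width max|bag| − 1 = 2, and hence tw(G) ≤ 2.

Yes; width 2.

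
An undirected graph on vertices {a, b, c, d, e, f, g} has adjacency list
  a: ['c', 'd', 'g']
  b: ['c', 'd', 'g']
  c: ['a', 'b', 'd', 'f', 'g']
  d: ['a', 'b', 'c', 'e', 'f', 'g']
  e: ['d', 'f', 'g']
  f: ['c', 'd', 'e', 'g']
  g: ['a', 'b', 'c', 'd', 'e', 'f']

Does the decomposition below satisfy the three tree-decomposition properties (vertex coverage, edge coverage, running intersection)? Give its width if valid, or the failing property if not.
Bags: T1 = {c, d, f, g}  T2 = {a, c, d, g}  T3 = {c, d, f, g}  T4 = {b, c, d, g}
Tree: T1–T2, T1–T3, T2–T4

No — vertex e appears in no bag.

A tree decomposition must satisfy three properties: every vertex lies in some bag; for every edge, both endpoints lie together in some bag; and for every vertex, the bags containing it form a connected subtree. Here vertex e appears in no bag, so the decomposition is invalid.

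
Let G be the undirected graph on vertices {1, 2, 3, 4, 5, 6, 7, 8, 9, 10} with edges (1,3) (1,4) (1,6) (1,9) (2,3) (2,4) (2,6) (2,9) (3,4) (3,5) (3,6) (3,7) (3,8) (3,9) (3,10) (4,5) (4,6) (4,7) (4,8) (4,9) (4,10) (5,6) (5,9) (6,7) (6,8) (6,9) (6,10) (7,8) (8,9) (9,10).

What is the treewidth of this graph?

4

A width-4 tree decomposition is:
Bags: B1 = {3, 4, 6, 7, 8}  B2 = {3, 4, 6, 8, 9}  B3 = {3, 4, 5, 6, 9}  B4 = {2, 3, 4, 6, 9}  B5 = {1, 3, 4, 6, 9}  B6 = {3, 4, 6, 9, 10}
Tree: B1–B2, B2–B3, B2–B4, B3–B5, B2–B6
Every bag has size at most 5, so the width is 5 − 1 = 4 and tw(G) ≤ 4. On the other hand G contains the 5-clique {1, 3, 4, 6, 9}. A clique must lie in a single bag of any decomposition, so no decomposition can have width below 4. Therefore the treewidth is 4.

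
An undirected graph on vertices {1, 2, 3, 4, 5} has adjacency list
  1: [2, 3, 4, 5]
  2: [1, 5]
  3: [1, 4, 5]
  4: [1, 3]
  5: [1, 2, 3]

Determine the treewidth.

A width-2 tree decomposition is:
Bags: B1 = {1, 3, 4}  B2 = {1, 3, 5}  B3 = {1, 2, 5}
Tree: B1–B2, B2–B3
Every bag has size at most 3, so the width is 3 − 1 = 2 and tw(G) ≤ 2. Conversely, {1, 2, 5} is a clique of size 3, and the vertices of any clique must share a bag in every tree decomposition; so some bag has ≥ 3 vertices and tw(G) ≥ 2. The upper and lower bounds meet at 2, so that is the treewidth.

2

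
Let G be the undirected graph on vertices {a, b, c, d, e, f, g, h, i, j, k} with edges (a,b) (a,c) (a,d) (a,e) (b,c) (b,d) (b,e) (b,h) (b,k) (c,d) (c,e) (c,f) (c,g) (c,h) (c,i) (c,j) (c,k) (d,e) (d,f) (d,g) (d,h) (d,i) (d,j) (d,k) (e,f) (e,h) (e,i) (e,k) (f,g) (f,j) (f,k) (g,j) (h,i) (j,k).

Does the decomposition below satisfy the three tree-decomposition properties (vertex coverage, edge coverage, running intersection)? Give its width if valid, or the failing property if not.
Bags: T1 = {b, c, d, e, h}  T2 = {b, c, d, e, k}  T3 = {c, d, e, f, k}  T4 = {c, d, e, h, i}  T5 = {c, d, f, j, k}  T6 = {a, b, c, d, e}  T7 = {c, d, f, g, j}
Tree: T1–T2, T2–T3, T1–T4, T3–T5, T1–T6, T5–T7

Checking the three conditions: (i) the bags cover all of {a, b, c, d, e, f, g, h, i, j, k}; (ii) for each edge, some bag contains both endpoints; (iii) the bags containing any fixed vertex form a subtree. All hold, so the decomposition is valid with width 5 − 1 = 4.

Yes; width 4.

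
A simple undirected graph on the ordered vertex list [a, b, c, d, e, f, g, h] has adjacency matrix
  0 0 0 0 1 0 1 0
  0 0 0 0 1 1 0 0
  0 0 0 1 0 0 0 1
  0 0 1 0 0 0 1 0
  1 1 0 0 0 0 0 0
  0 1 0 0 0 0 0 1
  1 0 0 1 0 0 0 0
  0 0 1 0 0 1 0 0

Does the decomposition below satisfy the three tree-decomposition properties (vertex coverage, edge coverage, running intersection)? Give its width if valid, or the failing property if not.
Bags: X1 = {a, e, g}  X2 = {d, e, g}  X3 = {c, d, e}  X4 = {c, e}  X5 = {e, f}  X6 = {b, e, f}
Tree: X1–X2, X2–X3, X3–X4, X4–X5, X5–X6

A tree decomposition must satisfy three properties: every vertex lies in some bag; for every edge, both endpoints lie together in some bag; and for every vertex, the bags containing it form a connected subtree. Here vertex h appears in no bag, so the decomposition is invalid.

No — vertex h appears in no bag.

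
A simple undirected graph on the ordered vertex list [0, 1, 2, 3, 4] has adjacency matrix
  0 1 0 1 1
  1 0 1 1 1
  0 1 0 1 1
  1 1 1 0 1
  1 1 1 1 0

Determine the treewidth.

3

A width-3 tree decomposition is:
Bags: B1 = {0, 1, 3, 4}  B2 = {1, 2, 3, 4}
Tree: B1–B2
The largest bag has 4 vertices, giving width 3; this decomposition certifies tw(G) ≤ 3. On the other hand G contains the 4-clique {0, 1, 3, 4}. A clique must lie in a single bag of any decomposition, so no decomposition can have width below 3. The upper and lower bounds meet at 3, so that is the treewidth.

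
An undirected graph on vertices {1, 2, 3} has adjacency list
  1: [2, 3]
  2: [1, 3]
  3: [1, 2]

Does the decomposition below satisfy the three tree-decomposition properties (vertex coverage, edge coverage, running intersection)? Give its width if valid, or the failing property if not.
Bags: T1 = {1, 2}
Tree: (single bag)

A tree decomposition must satisfy three properties: every vertex lies in some bag; for every edge, both endpoints lie together in some bag; and for every vertex, the bags containing it form a connected subtree. Here vertex 3 appears in no bag, so the decomposition is invalid.

No — vertex 3 appears in no bag.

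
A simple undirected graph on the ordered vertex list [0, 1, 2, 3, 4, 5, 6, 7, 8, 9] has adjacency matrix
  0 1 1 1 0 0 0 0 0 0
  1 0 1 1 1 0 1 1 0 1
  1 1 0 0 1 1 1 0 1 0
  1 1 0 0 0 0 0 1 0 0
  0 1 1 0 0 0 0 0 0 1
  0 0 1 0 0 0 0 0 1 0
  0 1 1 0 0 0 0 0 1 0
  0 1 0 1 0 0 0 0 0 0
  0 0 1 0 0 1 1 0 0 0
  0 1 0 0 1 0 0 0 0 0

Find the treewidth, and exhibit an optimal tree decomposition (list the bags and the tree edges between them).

Treewidth 2.
Bags: B1 = {0, 1, 2}  B2 = {1, 2, 6}  B3 = {1, 2, 4}  B4 = {2, 6, 8}  B5 = {0, 1, 3}  B6 = {2, 5, 8}  B7 = {1, 4, 9}  B8 = {1, 3, 7}
Tree: B1–B2, B1–B3, B2–B4, B1–B5, B4–B6, B3–B7, B5–B8

Each bag holds 3 vertices, so the decomposition has width 2, which upper-bounds the treewidth. For the lower bound, the 3 vertices {2, 5, 8} are pairwise adjacent, and any tree decomposition puts a clique entirely inside one bag — forcing width ≥ 2. Therefore the treewidth is 2.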